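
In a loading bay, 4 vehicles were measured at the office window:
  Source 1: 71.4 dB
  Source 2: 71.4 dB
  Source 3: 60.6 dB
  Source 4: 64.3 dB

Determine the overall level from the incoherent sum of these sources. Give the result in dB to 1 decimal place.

Sum in the linear (power) domain: Σ 10^(Lᵢ/10) = 10^(71.4/10) + 10^(71.4/10) + 10^(60.6/10) + 10^(64.3/10) = 3.145e+07.
Combined level = 10 log₁₀(3.145e+07) = 75.0 dB.

75.0 dB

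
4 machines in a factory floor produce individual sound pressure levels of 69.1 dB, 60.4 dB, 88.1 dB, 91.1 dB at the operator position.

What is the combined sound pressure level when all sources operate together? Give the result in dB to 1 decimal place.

92.9 dB

Σ 10^(Lᵢ/10) = 1.943e+09.
Combined level = 10 log₁₀(1.943e+09) = 92.9 dB.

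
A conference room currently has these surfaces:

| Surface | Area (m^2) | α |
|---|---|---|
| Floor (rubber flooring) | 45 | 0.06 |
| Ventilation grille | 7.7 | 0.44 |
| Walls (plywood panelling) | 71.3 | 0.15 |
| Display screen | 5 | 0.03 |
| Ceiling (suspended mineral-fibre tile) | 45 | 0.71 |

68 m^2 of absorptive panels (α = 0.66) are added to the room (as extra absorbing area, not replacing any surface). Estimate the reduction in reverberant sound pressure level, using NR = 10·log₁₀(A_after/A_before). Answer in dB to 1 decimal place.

A_before = Σ Sᵢαᵢ = 45×0.06 + 7.7×0.44 + 71.3×0.15 + 5×0.03 + 45×0.71 = 48.883 sabins.
Treatment contributes 68·0.66 = 44.880 sabins.
New total A_after = 93.763 sabins.
Reduction = 10 log₁₀(A_after/A_before) = 10 log₁₀(1.9181) = 2.8 dB.

2.8 dB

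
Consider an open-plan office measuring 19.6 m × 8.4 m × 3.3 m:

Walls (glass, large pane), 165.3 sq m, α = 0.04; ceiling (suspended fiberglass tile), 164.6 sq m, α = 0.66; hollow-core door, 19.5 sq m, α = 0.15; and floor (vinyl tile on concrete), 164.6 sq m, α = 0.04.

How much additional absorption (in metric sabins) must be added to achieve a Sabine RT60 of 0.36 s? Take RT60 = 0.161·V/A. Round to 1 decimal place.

Summing Sᵢαᵢ: 6.612 + 108.636 + 2.925 + 6.584 → A₁ = 124.757 sabins.
For T = 0.36 s, need A₂ = 0.161·V/T = 0.161·543.312/0.36 = 242.981 sabins.
Shortfall: 242.981 − 124.757 = 118.2 sabins.

118.2 sabins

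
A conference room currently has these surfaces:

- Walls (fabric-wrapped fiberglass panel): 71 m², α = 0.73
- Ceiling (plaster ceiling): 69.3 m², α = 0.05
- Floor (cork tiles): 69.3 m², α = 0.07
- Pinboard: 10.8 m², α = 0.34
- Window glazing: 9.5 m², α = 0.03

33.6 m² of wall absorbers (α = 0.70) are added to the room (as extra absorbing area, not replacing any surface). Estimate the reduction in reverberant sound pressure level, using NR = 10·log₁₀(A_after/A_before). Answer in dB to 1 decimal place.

Summing Sᵢαᵢ: 51.830 + 3.465 + 4.851 + 3.672 + 0.285 → A_before = 64.103 sabins.
Treatment contributes 33.6·0.70 = 23.520 sabins.
New total A_after = 87.623 sabins.
Reduction = 10 log₁₀(A_after/A_before) = 10 log₁₀(1.3669) = 1.4 dB.

1.4 dB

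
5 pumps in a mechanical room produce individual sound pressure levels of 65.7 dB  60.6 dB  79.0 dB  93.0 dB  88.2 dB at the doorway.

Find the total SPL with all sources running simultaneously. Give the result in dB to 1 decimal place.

Σ 10^(Lᵢ/10) = 2.74e+09.
L_total = 10·log₁₀(2.74e+09) = 94.4 dB.

94.4 dB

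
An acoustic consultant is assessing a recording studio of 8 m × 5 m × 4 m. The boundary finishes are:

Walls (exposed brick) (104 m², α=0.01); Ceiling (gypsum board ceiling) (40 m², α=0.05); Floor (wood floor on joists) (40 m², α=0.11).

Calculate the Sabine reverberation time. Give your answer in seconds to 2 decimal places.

3.46 seconds

A = Σ Sᵢαᵢ = 104*0.01 + 40*0.05 + 40*0.11 = 7.440 sabins.
V = 8·5·4 = 160 m³.
RT60 = 0.161 · V / A = 0.161 × 160 / 7.440 = 3.46 s.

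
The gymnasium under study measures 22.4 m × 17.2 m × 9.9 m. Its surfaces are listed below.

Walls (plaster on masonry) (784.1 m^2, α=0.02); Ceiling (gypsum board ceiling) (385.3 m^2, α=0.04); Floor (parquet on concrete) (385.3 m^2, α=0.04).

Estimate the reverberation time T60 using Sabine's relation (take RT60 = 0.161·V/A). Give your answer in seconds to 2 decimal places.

13.20 sec

Summing Sᵢαᵢ: 15.682 + 15.412 + 15.412 → A = 46.506 sabins.
V = 22.4·17.2·9.9 = 3814.272 m³.
Sabine: RT60 = 0.161 × 3814.272 / 46.506 = 13.20 s.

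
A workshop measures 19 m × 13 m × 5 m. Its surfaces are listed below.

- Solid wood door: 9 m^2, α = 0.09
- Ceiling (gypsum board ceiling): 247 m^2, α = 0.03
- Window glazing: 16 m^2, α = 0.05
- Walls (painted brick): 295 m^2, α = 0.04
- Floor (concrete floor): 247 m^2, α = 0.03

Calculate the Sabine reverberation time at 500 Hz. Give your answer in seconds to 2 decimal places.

7.04 s

Equivalent absorption area: A = 9·0.09 + 247·0.03 + 16·0.05 + 295·0.04 + 247·0.03 = 28.230 m^2.
Volume V = 19 × 13 × 5 = 1235 m³.
RT60 = 0.161 · V / A = 0.161 × 1235 / 28.230 = 7.04 s.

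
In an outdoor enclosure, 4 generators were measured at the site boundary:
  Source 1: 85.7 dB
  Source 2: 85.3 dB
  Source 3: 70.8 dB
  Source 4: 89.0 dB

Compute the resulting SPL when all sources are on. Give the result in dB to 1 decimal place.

Sum in the linear (power) domain: Σ 10^(Lᵢ/10) = 10^(85.7/10) + 10^(85.3/10) + 10^(70.8/10) + 10^(89.0/10) = 1.517e+09.
Combined level = 10 log₁₀(1.517e+09) = 91.8 dB.

91.8 dB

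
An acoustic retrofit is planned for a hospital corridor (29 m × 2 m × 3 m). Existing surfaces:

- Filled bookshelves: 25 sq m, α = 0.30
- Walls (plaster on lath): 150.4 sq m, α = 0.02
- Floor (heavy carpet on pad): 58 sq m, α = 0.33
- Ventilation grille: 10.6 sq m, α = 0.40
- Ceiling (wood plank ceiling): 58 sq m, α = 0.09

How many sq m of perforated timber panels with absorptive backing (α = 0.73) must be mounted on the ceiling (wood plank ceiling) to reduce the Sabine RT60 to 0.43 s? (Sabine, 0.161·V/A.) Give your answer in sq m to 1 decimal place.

40.7

Equivalent absorption area: A₁ = 25×0.30 + 150.4×0.02 + 58×0.33 + 10.6×0.40 + 58×0.09 = 39.108 sq m.
V = 174 m³. Target absorption A₂ = 0.161 × 174 / 0.43 = 65.149 sabins.
Absorption to add: 65.149 − 39.108 = 26.041 sabins.
Net gain per sq m: Δα = 0.73 − 0.09 = 0.64.
Area = ΔA/Δα = 26.041/0.64 = 40.7 sq m.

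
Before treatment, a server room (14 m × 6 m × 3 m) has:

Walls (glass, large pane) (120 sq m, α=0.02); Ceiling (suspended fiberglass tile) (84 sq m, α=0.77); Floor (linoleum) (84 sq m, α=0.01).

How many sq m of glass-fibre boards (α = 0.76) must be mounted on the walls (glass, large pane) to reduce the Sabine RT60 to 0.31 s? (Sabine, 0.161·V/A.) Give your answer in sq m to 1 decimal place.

85.1

Summing Sᵢαᵢ: 2.400 + 64.680 + 0.840 → A₁ = 67.920 sabins.
V = 252 m³. Target absorption A₂ = 0.161 × 252 / 0.31 = 130.877 sabins.
ΔA needed = 130.877 − 67.920 = 62.957 sabins.
Each sq m of panel replacing the walls (glass, large pane) adds (0.76 − 0.02) = 0.74 sabins.
Area = ΔA/Δα = 62.957/0.74 = 85.1 sq m.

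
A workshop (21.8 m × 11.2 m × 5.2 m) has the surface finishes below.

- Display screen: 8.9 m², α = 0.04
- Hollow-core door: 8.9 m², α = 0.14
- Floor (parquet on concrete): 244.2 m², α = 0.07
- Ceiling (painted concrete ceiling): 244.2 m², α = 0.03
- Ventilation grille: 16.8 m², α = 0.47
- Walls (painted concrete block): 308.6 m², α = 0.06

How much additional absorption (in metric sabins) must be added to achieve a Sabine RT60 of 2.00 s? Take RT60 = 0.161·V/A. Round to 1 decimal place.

49.8 sabins

Total absorption A₁ = 8.9×0.04 + 8.9×0.14 + 244.2×0.07 + 244.2×0.03 + 16.8×0.47 + 308.6×0.06
  = 0.356 + 1.246 + 17.094 + 7.326 + 7.896 + 18.516 = 52.434 m² sabins.
V = 1269.632 m³. Required absorption A₂ = 0.161 × 1269.632 / 2.00 = 102.205 sabins.
ΔA = A₂ − A₁ = 102.205 − 52.434 = 49.8 sabins.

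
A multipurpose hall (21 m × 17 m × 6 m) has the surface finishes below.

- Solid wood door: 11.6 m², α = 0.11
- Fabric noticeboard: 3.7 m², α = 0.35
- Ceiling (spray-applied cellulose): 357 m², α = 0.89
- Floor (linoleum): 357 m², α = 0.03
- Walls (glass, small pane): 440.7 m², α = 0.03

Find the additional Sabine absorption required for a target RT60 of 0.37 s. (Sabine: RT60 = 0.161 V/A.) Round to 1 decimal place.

Summing Sᵢαᵢ: 1.276 + 1.295 + 317.730 + 10.710 + 13.221 → A₁ = 344.232 sabins.
For T = 0.37 s, need A₂ = 0.161·V/T = 0.161·2142/0.37 = 932.059 sabins.
ΔA = A₂ − A₁ = 932.059 − 344.232 = 587.8 sabins.

587.8 sabins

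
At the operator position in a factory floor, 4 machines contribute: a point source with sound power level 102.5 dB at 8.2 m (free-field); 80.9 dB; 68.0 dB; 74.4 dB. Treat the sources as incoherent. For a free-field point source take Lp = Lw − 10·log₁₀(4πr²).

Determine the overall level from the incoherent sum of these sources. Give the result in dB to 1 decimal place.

Source at 8.2 m: Lp = 102.5 − 10·log₁₀(4π·8.2²) = 102.5 − 10·log₁₀(844.963) = 73.2 dB.
Converting to relative power and adding: 10^(73.2/10) + 10^(80.9/10) + 10^(68.0/10) + 10^(74.4/10) = 1.778e+08.
Combined level = 10 log₁₀(1.778e+08) = 82.5 dB.

82.5 dB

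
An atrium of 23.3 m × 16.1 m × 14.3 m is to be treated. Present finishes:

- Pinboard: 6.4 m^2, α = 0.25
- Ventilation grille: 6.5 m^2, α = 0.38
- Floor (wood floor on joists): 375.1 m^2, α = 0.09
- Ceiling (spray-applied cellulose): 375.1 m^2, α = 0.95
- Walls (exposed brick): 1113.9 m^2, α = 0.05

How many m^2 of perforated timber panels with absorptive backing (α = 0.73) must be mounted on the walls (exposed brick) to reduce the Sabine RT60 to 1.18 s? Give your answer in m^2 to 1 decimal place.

414.8

Summing Sᵢαᵢ: 1.600 + 2.470 + 33.759 + 356.345 + 55.695 → A₁ = 449.869 sabins.
Required A₂ = 0.161·5364.359/1.18 = 731.917 sabins.
Absorption to add: 731.917 − 449.869 = 282.048 sabins.
Net gain per m^2: Δα = 0.73 − 0.05 = 0.68.
Panel area = 282.048 / 0.68 = 414.8 m^2.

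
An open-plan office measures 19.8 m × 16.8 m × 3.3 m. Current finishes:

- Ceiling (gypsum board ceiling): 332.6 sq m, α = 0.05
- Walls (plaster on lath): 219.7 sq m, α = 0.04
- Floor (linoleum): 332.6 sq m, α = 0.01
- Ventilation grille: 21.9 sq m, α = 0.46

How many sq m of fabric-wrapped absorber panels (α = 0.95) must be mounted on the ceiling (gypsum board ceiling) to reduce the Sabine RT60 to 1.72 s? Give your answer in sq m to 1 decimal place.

71.0

Equivalent absorption area: A₁ = 332.6×0.05 + 219.7×0.04 + 332.6×0.01 + 21.9×0.46 = 38.818 sq m.
V = 1097.712 m³. Target absorption A₂ = 0.161 × 1097.712 / 1.72 = 102.751 sabins.
Absorption to add: 102.751 − 38.818 = 63.933 sabins.
Each sq m of panel replacing the ceiling (gypsum board ceiling) adds (0.95 − 0.05) = 0.90 sabins.
Area = ΔA/Δα = 63.933/0.90 = 71.0 sq m.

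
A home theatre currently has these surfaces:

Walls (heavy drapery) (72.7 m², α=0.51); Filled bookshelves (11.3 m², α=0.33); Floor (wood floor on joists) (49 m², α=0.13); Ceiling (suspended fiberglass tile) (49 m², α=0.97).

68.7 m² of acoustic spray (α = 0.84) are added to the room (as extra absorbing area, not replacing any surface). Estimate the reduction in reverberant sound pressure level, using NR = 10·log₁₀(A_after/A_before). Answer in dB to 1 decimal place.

Total absorption A_before = 72.7·0.51 + 11.3·0.33 + 49·0.13 + 49·0.97
  = 37.077 + 3.729 + 6.370 + 47.530 = 94.706 m² sabins.
Treatment contributes 68.7·0.84 = 57.708 sabins.
A_after = 94.706 + 57.708 = 152.414 sabins.
NR = 10·log₁₀(152.414/94.706) = 2.1 dB.

2.1 dB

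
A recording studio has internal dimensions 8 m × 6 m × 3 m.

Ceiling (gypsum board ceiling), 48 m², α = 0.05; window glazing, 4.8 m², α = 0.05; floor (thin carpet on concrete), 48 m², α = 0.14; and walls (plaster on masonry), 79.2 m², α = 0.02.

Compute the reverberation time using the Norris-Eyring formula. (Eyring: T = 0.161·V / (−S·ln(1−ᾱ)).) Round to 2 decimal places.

2.05 s

Total surface area S = 48 + 4.8 + 48 + 79.2 = 180.0 m².
Absorption A = 48×0.05 + 4.8×0.05 + 48×0.14 + 79.2×0.02 = 10.944 sabins.
Mean coefficient ᾱ = A/S = 0.0608.
Eyring denominator: −S ln(1−ᾱ) = 11.291.
V = 8 × 6 × 3 = 144 m³.
T = 0.161·V/[−S·ln(1−ᾱ)] = 0.161·144/11.291 = 2.05 s.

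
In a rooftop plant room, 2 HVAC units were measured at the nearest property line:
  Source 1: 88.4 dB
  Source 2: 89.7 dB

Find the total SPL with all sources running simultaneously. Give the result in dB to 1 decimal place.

92.1 dB

Sum in the linear (power) domain: Σ 10^(Lᵢ/10) = 10^(88.4/10) + 10^(89.7/10) = 1.625e+09.
L_total = 10·log₁₀(1.625e+09) = 92.1 dB.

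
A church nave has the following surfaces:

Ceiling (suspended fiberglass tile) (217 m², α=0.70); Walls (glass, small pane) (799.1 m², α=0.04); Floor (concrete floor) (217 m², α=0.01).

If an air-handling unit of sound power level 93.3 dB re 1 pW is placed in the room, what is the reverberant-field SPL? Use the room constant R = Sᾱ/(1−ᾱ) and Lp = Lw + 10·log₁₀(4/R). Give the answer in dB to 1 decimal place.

A = 186.034 sabins; S = 1233.1 m².
ᾱ = 186.034/1233.1 = 0.1509; R = Sᾱ/(1−ᾱ) = 186.034/(1−0.1509) = 219.096 m².
Lp = Lw + 10 log₁₀(4/R) = 93.3 -17.39 = 75.9 dB.

75.9 dB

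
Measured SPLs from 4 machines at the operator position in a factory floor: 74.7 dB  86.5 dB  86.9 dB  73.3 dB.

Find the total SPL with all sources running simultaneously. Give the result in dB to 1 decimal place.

Σ 10^(Lᵢ/10) = 9.874e+08.
Back to dB: 10·log₁₀ Σ = 89.9 dB.

89.9 dB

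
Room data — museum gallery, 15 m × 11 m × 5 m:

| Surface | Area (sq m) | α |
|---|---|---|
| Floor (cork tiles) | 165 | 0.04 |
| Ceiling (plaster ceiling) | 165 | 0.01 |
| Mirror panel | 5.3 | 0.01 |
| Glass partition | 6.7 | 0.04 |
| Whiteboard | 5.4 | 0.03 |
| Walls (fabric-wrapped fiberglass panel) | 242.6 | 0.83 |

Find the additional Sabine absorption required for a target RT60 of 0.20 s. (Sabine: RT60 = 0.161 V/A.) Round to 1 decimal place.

454.0 sabins

A₁ = Σ Sᵢαᵢ = 165·0.04 + 165·0.01 + 5.3·0.01 + 6.7·0.04 + 5.4·0.03 + 242.6·0.83 = 210.091 sabins.
V = 825 m³. Required absorption A₂ = 0.161 × 825 / 0.20 = 664.125 sabins.
Shortfall: 664.125 − 210.091 = 454.0 sabins.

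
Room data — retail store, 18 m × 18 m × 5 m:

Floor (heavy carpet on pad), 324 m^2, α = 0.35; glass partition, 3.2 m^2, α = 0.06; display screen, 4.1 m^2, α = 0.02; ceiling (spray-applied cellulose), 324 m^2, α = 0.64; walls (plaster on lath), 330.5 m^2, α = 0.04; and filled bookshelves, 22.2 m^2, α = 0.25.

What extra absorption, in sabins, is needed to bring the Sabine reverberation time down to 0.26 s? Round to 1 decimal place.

663.3 sabins

Summing Sᵢαᵢ: 113.400 + 0.192 + 0.082 + 207.360 + 13.220 + 5.550 → A₁ = 339.804 sabins.
V = 1620 m³. Required absorption A₂ = 0.161 × 1620 / 0.26 = 1003.154 sabins.
Additional absorption ΔA = 1003.154 − 339.804 = 663.3 sabins.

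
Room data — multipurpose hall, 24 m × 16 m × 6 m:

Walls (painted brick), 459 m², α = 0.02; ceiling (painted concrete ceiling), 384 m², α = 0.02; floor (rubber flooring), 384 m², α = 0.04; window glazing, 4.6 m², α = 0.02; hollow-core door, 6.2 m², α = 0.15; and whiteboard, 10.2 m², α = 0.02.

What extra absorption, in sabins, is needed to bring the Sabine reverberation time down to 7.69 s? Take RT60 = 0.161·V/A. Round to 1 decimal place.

A₁ = Σ Sᵢαᵢ = 459×0.02 + 384×0.02 + 384×0.04 + 4.6×0.02 + 6.2×0.15 + 10.2×0.02 = 33.446 sabins.
V = 2304 m³. Required absorption A₂ = 0.161 × 2304 / 7.69 = 48.237 sabins.
Additional absorption ΔA = 48.237 − 33.446 = 14.8 sabins.

14.8 sabins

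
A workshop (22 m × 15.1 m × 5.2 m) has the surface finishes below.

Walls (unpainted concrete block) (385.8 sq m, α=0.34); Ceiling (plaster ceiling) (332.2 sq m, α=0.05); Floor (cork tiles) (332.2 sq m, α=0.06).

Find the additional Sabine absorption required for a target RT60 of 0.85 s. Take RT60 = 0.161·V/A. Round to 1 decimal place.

159.5 sabins

A₁ = Σ Sᵢαᵢ = 385.8×0.34 + 332.2×0.05 + 332.2×0.06 = 167.714 sabins.
For T = 0.85 s, need A₂ = 0.161·V/T = 0.161·1727.44/0.85 = 327.197 sabins.
ΔA = A₂ − A₁ = 327.197 − 167.714 = 159.5 sabins.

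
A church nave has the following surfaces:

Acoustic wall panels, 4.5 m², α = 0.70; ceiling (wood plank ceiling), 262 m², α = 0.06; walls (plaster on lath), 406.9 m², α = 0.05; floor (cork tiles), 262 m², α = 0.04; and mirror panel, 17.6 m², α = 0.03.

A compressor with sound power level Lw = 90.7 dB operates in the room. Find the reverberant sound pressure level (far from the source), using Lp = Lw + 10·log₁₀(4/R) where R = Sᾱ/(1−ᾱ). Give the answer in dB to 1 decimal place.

79.5 dB

A = 50.223 sabins; S = 953.0 m².
ᾱ = 0.0527, so room constant R = A/(1−ᾱ) = 53.017 m².
Lp = 90.7 + 10·log₁₀(4/53.017) = 90.7 + (-11.22) = 79.5 dB.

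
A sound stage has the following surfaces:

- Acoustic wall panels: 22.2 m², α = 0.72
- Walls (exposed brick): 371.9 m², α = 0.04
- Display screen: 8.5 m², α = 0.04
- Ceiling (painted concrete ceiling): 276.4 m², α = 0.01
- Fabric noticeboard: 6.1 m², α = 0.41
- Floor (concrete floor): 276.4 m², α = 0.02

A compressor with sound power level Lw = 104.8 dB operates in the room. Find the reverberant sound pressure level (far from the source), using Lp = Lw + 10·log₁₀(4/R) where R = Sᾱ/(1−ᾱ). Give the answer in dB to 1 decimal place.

A = 41.993 sabins; S = 961.5 m².
ᾱ = 0.0437, so room constant R = A/(1−ᾱ) = 43.912 m².
Lp = 104.8 + 10·log₁₀(4/43.912) = 104.8 + (-10.41) = 94.4 dB.

94.4 dB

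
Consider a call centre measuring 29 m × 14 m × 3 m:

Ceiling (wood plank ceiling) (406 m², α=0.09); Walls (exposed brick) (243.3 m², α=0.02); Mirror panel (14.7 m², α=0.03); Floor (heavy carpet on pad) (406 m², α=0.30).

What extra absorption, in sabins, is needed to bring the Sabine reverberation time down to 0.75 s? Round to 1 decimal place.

Summing Sᵢαᵢ: 36.540 + 4.866 + 0.441 + 121.800 → A₁ = 163.647 sabins.
Target A₂ = 0.161·1218/0.75 = 261.464 sabins (V = 1218 m³).
Shortfall: 261.464 − 163.647 = 97.8 sabins.

97.8 sabins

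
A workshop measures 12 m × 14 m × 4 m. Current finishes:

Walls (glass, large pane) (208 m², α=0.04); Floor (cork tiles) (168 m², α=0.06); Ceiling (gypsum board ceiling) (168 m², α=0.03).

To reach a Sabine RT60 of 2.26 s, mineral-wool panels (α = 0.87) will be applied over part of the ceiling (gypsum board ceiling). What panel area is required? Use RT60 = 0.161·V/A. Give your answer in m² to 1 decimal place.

29.1

Summing Sᵢαᵢ: 8.320 + 10.080 + 5.040 → A₁ = 23.440 sabins.
Required A₂ = 0.161·672/2.26 = 47.873 sabins.
ΔA needed = 47.873 − 23.440 = 24.433 sabins.
Net gain per m²: Δα = 0.87 − 0.03 = 0.84.
Area = ΔA/Δα = 24.433/0.84 = 29.1 m².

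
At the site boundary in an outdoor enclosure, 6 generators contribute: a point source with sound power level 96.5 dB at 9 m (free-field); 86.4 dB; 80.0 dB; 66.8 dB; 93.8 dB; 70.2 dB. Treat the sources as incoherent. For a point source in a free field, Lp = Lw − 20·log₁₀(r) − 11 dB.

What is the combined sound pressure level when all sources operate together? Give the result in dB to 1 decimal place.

94.7 dB

Source at 9 m: Lp = 96.5 − 20·log₁₀(9) − 11 = 66.4 dB.
Converting to relative power and adding: 10^(66.4/10) + 10^(86.4/10) + 10^(80.0/10) + 10^(66.8/10) + 10^(93.8/10) + 10^(70.2/10) = 2.955e+09.
Combined level = 10 log₁₀(2.955e+09) = 94.7 dB.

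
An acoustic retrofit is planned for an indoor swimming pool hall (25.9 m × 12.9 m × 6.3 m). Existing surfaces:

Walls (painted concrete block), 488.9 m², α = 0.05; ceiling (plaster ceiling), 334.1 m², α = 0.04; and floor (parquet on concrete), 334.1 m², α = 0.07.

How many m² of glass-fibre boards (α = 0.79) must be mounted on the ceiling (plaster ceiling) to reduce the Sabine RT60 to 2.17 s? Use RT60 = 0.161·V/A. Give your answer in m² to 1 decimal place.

Total absorption A₁ = 488.9×0.05 + 334.1×0.04 + 334.1×0.07
  = 24.445 + 13.364 + 23.387 = 61.196 m² sabins.
Required A₂ = 0.161·2104.893/2.17 = 156.169 sabins.
ΔA needed = 156.169 − 61.196 = 94.973 sabins.
Each m² of panel replacing the ceiling (plaster ceiling) adds (0.79 − 0.04) = 0.75 sabins.
Area = ΔA/Δα = 94.973/0.75 = 126.6 m².

126.6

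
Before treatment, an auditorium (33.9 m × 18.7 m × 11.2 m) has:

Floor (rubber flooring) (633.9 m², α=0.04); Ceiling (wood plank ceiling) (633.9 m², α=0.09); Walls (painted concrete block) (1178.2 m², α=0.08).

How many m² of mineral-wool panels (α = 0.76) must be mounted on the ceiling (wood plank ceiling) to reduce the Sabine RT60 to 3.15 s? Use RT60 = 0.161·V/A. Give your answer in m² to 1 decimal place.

Summing Sᵢαᵢ: 25.356 + 57.051 + 94.256 → A₁ = 176.663 sabins.
V = 7100.016 m³. Target absorption A₂ = 0.161 × 7100.016 / 3.15 = 362.890 sabins.
Absorption to add: 362.890 − 176.663 = 186.227 sabins.
Net gain per m²: Δα = 0.76 − 0.09 = 0.67.
Panel area = 186.227 / 0.67 = 278.0 m².

278.0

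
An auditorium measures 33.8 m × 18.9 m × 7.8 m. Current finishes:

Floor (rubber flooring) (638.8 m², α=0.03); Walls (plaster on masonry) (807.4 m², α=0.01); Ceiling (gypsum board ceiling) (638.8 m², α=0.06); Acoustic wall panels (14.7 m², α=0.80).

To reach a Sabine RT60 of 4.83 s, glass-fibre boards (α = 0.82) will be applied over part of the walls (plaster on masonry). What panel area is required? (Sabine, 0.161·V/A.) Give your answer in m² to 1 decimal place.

109.6

Summing Sᵢαᵢ: 19.164 + 8.074 + 38.328 + 11.760 → A₁ = 77.326 sabins.
V = 4982.796 m³. Target absorption A₂ = 0.161 × 4982.796 / 4.83 = 166.093 sabins.
ΔA needed = 166.093 − 77.326 = 88.767 sabins.
Net gain per m²: Δα = 0.82 − 0.01 = 0.81.
Panel area = 88.767 / 0.81 = 109.6 m².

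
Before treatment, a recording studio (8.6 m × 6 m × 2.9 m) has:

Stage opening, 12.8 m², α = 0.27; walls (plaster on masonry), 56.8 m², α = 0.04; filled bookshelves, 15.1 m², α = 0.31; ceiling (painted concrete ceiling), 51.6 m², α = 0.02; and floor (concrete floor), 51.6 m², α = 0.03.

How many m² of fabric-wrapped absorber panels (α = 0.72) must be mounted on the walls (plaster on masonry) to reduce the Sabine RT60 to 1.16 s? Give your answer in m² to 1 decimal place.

Summing Sᵢαᵢ: 3.456 + 2.272 + 4.681 + 1.032 + 1.548 → A₁ = 12.989 sabins.
Required A₂ = 0.161·149.64/1.16 = 20.769 sabins.
ΔA needed = 20.769 − 12.989 = 7.780 sabins.
Net gain per m²: Δα = 0.72 − 0.04 = 0.68.
Panel area = 7.780 / 0.68 = 11.4 m².

11.4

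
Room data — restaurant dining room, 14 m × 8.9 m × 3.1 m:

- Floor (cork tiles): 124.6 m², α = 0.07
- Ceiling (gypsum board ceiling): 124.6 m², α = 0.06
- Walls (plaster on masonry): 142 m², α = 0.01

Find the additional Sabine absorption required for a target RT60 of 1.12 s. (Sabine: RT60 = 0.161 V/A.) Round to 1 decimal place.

37.9 sabins

Summing Sᵢαᵢ: 8.722 + 7.476 + 1.420 → A₁ = 17.618 sabins.
Target A₂ = 0.161·386.26/1.12 = 55.525 sabins (V = 386.26 m³).
ΔA = A₂ − A₁ = 55.525 − 17.618 = 37.9 sabins.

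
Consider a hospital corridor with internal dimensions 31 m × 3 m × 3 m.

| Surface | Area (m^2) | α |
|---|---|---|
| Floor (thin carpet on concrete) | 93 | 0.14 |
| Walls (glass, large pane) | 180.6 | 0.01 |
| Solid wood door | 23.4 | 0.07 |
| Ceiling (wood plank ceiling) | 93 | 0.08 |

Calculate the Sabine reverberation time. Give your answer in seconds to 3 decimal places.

Total absorption A = 93·0.14 + 180.6·0.01 + 23.4·0.07 + 93·0.08
  = 13.020 + 1.806 + 1.638 + 7.440 = 23.904 m^2 sabins.
V = 31·3·3 = 279 m³.
T = 0.161 V/A = 0.161·279/23.904 = 1.879 s.

1.879 sec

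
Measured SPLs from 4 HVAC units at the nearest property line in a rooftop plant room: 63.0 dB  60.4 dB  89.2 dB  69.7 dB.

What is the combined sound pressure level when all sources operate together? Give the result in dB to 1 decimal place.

Converting to relative power and adding: 10^(63.0/10) + 10^(60.4/10) + 10^(89.2/10) + 10^(69.7/10) = 8.442e+08.
Combined level = 10 log₁₀(8.442e+08) = 89.3 dB.

89.3 dB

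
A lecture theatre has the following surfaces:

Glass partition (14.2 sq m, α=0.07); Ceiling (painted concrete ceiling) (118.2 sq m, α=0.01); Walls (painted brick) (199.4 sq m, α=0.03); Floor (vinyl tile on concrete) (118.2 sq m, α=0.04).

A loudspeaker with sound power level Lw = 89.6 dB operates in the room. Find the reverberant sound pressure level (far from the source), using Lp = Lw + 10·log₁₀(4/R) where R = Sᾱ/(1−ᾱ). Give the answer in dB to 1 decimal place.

Σ(Sᵢαᵢ) = 14.2×0.07 + 118.2×0.01 + 199.4×0.03 + 118.2×0.04 = 12.886; total area S = 450.0 sq m.
ᾱ = 12.886/450.0 = 0.0286; R = Sᾱ/(1−ᾱ) = 12.886/(1−0.0286) = 13.265 sq m.
Lp = Lw + 10 log₁₀(4/R) = 89.6 -5.21 = 84.4 dB.

84.4 dB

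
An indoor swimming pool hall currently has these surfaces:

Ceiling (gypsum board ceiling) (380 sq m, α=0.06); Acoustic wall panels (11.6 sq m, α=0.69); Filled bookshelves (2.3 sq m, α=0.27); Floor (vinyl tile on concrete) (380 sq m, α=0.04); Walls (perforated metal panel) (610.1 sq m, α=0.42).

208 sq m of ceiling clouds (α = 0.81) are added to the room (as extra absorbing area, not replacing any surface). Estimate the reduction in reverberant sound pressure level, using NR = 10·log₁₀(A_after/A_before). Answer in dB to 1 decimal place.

A_before = Σ Sᵢαᵢ = 380×0.06 + 11.6×0.69 + 2.3×0.27 + 380×0.04 + 610.1×0.42 = 302.867 sabins.
Treatment contributes 208·0.81 = 168.480 sabins.
New total A_after = 471.347 sabins.
Reduction = 10 log₁₀(A_after/A_before) = 10 log₁₀(1.5563) = 1.9 dB.

1.9 dB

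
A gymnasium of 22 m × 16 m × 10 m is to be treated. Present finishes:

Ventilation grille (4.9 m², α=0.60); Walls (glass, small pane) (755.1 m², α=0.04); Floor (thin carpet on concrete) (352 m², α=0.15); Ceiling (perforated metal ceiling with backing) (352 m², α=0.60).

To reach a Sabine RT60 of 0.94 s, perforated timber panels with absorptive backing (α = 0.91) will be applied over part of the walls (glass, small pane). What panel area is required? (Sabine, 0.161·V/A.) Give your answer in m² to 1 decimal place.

351.4

Total absorption A₁ = 4.9·0.60 + 755.1·0.04 + 352·0.15 + 352·0.60
  = 2.940 + 30.204 + 52.800 + 211.200 = 297.144 m² sabins.
V = 3520 m³. Target absorption A₂ = 0.161 × 3520 / 0.94 = 602.894 sabins.
ΔA needed = 602.894 − 297.144 = 305.750 sabins.
Each m² of panel replacing the walls (glass, small pane) adds (0.91 − 0.04) = 0.87 sabins.
Panel area = 305.750 / 0.87 = 351.4 m².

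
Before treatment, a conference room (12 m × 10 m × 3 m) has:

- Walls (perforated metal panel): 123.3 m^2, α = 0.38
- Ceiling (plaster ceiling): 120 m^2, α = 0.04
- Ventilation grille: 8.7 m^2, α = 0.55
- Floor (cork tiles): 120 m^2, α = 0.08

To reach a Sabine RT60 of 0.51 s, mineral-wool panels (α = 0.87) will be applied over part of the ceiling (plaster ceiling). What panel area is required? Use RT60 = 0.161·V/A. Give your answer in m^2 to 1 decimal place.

57.4

Summing Sᵢαᵢ: 46.854 + 4.800 + 4.785 + 9.600 → A₁ = 66.039 sabins.
V = 360 m³. Target absorption A₂ = 0.161 × 360 / 0.51 = 113.647 sabins.
Absorption to add: 113.647 − 66.039 = 47.608 sabins.
Each m^2 of panel replacing the ceiling (plaster ceiling) adds (0.87 − 0.04) = 0.83 sabins.
Panel area = 47.608 / 0.83 = 57.4 m^2.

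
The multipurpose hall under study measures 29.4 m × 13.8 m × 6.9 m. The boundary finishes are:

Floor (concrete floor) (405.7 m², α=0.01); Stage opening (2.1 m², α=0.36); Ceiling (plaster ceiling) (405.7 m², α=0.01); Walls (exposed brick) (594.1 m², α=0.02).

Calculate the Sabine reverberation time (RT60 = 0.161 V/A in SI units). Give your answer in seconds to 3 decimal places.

21.719 s

Total absorption A = 405.7×0.01 + 2.1×0.36 + 405.7×0.01 + 594.1×0.02
  = 4.057 + 0.756 + 4.057 + 11.882 = 20.752 m² sabins.
V = 29.4·13.8·6.9 = 2799.468 m³.
Sabine: RT60 = 0.161 × 2799.468 / 20.752 = 21.719 s.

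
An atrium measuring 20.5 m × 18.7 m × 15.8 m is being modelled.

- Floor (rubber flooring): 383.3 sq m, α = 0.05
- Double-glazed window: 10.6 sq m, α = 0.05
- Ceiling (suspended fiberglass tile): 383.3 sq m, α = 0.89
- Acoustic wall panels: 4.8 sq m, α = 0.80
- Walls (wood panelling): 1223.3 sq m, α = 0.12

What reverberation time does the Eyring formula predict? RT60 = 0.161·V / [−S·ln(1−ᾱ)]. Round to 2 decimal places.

1.65 seconds

Total surface area S = 383.3 + 10.6 + 383.3 + 4.8 + 1223.3 = 2005.3 sq m.
Absorption A = 383.3×0.05 + 10.6×0.05 + 383.3×0.89 + 4.8×0.80 + 1223.3×0.12 = 511.468 sabins.
Mean coefficient ᾱ = A/S = 0.2551.
Eyring denominator: −S ln(1−ᾱ) = 590.571.
V = 20.5 × 18.7 × 15.8 = 6056.93 m³.
RT60 = 0.161 × 6056.93 / 590.571 = 1.65 s.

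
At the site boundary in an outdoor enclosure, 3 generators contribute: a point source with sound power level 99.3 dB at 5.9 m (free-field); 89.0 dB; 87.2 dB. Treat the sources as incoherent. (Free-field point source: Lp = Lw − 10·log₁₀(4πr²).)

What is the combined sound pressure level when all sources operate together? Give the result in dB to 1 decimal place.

91.3 dB

Source at 5.9 m: Lp = 99.3 − 10·log₁₀(4π·5.9²) = 99.3 − 10·log₁₀(437.435) = 72.9 dB.
Converting to relative power and adding: 10^(72.9/10) + 10^(89.0/10) + 10^(87.2/10) = 1.339e+09.
Back to dB: 10·log₁₀ Σ = 91.3 dB.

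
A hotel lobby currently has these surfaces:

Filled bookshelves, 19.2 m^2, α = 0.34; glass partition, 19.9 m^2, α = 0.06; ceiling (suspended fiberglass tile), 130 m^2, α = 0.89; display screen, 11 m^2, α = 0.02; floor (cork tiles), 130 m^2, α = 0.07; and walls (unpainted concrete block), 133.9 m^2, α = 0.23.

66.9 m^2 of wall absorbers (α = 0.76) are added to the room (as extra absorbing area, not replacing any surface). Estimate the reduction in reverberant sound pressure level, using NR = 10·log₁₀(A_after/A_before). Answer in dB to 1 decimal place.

Summing Sᵢαᵢ: 6.528 + 1.194 + 115.700 + 0.220 + 9.100 + 30.797 → A_before = 163.539 sabins.
Treatment contributes 66.9·0.76 = 50.844 sabins.
New total A_after = 214.383 sabins.
Reduction = 10 log₁₀(A_after/A_before) = 10 log₁₀(1.3109) = 1.2 dB.

1.2 dB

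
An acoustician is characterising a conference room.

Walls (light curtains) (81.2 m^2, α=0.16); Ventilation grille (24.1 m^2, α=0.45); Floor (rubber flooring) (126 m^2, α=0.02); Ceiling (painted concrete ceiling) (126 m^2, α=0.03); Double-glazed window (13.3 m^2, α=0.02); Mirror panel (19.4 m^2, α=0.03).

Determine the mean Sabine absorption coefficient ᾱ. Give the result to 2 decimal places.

Total surface area S = 390.0 m^2.
Σ(Sᵢαᵢ) = 81.2×0.16 + 24.1×0.45 + 126×0.02 + 126×0.03 + 13.3×0.02 + 19.4×0.03 = 30.985.
ᾱ = A/S = 0.08.

0.08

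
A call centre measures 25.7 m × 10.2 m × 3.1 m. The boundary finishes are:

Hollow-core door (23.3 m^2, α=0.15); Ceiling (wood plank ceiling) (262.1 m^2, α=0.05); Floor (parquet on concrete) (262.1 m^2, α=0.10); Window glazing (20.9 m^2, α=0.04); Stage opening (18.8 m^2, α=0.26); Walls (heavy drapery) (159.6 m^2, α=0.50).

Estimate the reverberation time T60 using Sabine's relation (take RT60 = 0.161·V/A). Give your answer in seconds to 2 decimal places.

Summing Sᵢαᵢ: 3.495 + 13.105 + 26.210 + 0.836 + 4.888 + 79.800 → A = 128.334 sabins.
Room volume: 812.634 m³.
RT60 = 0.161 · V / A = 0.161 × 812.634 / 128.334 = 1.02 s.

1.02 seconds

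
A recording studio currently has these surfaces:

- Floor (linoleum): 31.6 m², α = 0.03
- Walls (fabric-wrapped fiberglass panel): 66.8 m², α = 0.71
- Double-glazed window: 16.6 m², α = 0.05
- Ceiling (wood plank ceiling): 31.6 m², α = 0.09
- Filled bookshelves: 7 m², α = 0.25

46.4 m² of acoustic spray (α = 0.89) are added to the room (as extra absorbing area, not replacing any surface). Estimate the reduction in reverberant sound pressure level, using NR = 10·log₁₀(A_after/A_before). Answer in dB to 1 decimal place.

Total absorption A_before = 31.6*0.03 + 66.8*0.71 + 16.6*0.05 + 31.6*0.09 + 7*0.25
  = 0.948 + 47.428 + 0.830 + 2.844 + 1.750 = 53.800 m² sabins.
Treatment contributes 46.4·0.89 = 41.296 sabins.
New total A_after = 95.096 sabins.
Reduction = 10 log₁₀(A_after/A_before) = 10 log₁₀(1.7676) = 2.5 dB.

2.5 dB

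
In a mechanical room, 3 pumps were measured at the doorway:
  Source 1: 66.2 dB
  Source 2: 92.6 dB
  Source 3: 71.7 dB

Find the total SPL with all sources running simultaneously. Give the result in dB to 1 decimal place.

Σ 10^(Lᵢ/10) = 1.839e+09.
Combined level = 10 log₁₀(1.839e+09) = 92.6 dB.

92.6 dB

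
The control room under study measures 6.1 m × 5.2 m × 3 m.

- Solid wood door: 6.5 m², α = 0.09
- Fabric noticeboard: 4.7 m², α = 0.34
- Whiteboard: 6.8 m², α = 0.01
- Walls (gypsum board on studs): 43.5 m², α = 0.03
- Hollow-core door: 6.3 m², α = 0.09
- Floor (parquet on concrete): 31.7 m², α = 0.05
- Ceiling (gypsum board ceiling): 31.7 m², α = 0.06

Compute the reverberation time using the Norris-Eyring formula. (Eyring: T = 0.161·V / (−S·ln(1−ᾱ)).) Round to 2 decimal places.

Total surface area S = 6.5 + 4.7 + 6.8 + 43.5 + 6.3 + 31.7 + 31.7 = 131.2 m².
Σ(Sᵢαᵢ) = 6.5×0.09 + 4.7×0.34 + 6.8×0.01 + 43.5×0.03 + 6.3×0.09 + 31.7×0.05 + 31.7×0.06 = 7.610.
ᾱ = 7.610 / 131.2 = 0.0580.
Eyring denominator: −S ln(1−ᾱ) = 7.839.
V = 6.1 × 5.2 × 3 = 95.16 m³.
T = 0.161·V/[−S·ln(1−ᾱ)] = 0.161·95.16/7.839 = 1.95 s.

1.95 s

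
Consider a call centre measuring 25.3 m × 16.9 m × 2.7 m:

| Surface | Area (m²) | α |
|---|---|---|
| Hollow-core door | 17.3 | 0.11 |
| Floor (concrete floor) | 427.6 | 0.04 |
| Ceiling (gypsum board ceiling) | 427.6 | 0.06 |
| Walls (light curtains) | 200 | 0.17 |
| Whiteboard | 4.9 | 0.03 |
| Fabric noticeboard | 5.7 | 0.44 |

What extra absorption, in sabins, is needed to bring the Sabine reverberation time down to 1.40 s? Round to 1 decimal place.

A₁ = Σ Sᵢαᵢ = 17.3·0.11 + 427.6·0.04 + 427.6·0.06 + 200·0.17 + 4.9·0.03 + 5.7·0.44 = 81.318 sabins.
For T = 1.40 s, need A₂ = 0.161·V/T = 0.161·1154.439/1.40 = 132.760 sabins.
ΔA = A₂ − A₁ = 132.760 − 81.318 = 51.4 sabins.

51.4 sabins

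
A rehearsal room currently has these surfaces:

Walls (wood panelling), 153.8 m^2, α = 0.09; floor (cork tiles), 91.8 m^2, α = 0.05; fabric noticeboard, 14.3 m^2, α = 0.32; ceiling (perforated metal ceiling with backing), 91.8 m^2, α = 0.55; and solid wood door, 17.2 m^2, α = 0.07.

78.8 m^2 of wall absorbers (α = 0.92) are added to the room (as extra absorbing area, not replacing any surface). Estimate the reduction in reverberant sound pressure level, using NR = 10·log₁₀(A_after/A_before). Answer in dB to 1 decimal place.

2.9 dB

Equivalent absorption area: A_before = 153.8·0.09 + 91.8·0.05 + 14.3·0.32 + 91.8·0.55 + 17.2·0.07 = 74.702 m^2.
Added absorption = 78.8 × 0.92 = 72.496 sabins.
New total A_after = 147.198 sabins.
Reduction = 10 log₁₀(A_after/A_before) = 10 log₁₀(1.9705) = 2.9 dB.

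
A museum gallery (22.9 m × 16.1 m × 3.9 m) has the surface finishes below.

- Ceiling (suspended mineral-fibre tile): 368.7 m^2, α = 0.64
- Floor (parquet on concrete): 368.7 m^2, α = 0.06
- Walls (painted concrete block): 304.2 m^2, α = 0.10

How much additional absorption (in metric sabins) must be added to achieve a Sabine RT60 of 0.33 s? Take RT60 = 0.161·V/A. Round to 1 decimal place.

Equivalent absorption area: A₁ = 368.7×0.64 + 368.7×0.06 + 304.2×0.10 = 288.510 m^2.
Target A₂ = 0.161·1437.891/0.33 = 701.517 sabins (V = 1437.891 m³).
ΔA = A₂ − A₁ = 701.517 − 288.510 = 413.0 sabins.

413.0 sabins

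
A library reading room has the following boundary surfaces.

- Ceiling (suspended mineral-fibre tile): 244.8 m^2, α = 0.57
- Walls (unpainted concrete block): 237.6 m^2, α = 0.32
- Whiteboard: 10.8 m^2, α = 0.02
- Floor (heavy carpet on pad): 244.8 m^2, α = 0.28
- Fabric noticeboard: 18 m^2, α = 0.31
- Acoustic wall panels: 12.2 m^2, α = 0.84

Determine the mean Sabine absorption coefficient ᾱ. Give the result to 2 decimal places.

Total surface area S = 768.2 m^2.
A = 244.8·0.57 + 237.6·0.32 + 10.8·0.02 + 244.8·0.28 + 18·0.31 + 12.2·0.84 = 300.156 sabins.
ᾱ = 300.156 / 768.2 = 0.39.

0.39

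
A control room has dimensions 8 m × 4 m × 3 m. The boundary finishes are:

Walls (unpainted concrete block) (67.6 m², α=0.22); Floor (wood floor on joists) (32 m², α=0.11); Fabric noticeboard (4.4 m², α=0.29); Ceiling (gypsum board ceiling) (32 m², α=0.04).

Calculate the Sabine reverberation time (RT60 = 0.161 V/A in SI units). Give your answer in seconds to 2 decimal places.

A = Σ Sᵢαᵢ = 67.6·0.22 + 32·0.11 + 4.4·0.29 + 32·0.04 = 20.948 sabins.
Room volume: 96 m³.
T = 0.161 V/A = 0.161·96/20.948 = 0.74 s.

0.74 seconds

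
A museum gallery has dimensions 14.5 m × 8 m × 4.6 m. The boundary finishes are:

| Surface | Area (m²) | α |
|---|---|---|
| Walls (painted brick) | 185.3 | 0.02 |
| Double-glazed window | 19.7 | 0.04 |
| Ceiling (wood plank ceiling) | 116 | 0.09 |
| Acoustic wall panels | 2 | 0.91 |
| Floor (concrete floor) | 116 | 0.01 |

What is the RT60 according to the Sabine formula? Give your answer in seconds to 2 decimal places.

Summing Sᵢαᵢ: 3.706 + 0.788 + 10.440 + 1.820 + 1.160 → A = 17.914 sabins.
Room volume: 533.6 m³.
RT60 = 0.161 · V / A = 0.161 × 533.6 / 17.914 = 4.80 s.

4.80 sec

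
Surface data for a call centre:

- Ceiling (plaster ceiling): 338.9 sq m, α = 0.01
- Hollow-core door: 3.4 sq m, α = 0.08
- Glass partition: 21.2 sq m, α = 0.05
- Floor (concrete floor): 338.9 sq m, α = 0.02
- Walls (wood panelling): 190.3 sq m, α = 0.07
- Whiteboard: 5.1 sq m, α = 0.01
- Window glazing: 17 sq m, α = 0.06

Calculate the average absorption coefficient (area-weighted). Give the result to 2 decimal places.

0.03

S = Σ Sᵢ = 338.9 + 3.4 + 21.2 + 338.9 + 190.3 + 5.1 + 17 = 914.8 sq m.
Σ(Sᵢαᵢ) = 338.9×0.01 + 3.4×0.08 + 21.2×0.05 + 338.9×0.02 + 190.3×0.07 + 5.1×0.01 + 17×0.06 = 25.891.
ᾱ = A/S = 0.03.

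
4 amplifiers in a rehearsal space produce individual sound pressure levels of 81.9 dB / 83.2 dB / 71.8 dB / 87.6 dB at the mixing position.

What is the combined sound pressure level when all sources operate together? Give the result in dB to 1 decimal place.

89.8 dB

Converting to relative power and adding: 10^(81.9/10) + 10^(83.2/10) + 10^(71.8/10) + 10^(87.6/10) = 9.544e+08.
Back to dB: 10·log₁₀ Σ = 89.8 dB.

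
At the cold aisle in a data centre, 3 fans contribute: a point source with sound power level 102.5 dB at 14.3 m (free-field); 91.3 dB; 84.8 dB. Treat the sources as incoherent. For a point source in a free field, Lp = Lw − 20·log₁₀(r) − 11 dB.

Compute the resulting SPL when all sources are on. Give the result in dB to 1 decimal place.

92.2 dB

Source at 14.3 m: Lp = 102.5 − 20·log₁₀(14.3) − 11 = 68.4 dB.
Converting to relative power and adding: 10^(68.4/10) + 10^(91.3/10) + 10^(84.8/10) = 1.658e+09.
L_total = 10·log₁₀(1.658e+09) = 92.2 dB.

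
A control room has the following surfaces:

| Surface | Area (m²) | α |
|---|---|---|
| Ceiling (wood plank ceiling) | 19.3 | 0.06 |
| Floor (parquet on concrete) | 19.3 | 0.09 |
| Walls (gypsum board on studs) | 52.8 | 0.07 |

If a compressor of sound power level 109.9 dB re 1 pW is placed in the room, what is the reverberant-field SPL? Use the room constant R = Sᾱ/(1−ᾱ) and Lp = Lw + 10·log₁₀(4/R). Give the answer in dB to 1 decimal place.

107.4 dB

Σ(Sᵢαᵢ) = 19.3×0.06 + 19.3×0.09 + 52.8×0.07 = 6.591; total area S = 91.4 m².
ᾱ = 0.0721, so room constant R = A/(1−ᾱ) = 7.103 m².
Lp = 109.9 + 10·log₁₀(4/7.103) = 109.9 + (-2.49) = 107.4 dB.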